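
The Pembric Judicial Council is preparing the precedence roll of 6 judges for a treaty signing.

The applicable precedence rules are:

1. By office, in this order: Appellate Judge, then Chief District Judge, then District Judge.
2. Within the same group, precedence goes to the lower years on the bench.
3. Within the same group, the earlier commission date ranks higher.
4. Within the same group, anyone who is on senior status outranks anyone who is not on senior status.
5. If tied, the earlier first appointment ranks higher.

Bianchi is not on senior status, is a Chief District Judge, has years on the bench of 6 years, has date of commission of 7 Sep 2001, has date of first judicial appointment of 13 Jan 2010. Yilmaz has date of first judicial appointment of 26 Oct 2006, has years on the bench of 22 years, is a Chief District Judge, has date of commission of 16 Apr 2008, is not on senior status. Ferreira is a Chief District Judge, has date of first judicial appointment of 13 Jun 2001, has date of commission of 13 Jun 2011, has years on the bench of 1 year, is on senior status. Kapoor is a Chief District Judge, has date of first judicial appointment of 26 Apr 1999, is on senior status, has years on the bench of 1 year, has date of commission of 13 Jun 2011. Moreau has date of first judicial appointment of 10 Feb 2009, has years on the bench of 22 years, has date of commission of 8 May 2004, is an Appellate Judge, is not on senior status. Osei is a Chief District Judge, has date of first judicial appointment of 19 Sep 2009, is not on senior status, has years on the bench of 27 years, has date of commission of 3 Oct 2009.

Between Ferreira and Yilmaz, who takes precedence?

By office: Moreau (Appellate Judge); then Kapoor, Ferreira, Bianchi, Yilmaz and Osei (Chief District Judge).
Among Kapoor, Ferreira, Bianchi, Yilmaz and Osei, by years on the bench (lower first): Kapoor and Ferreira (1 year) before Bianchi (6 years) before Yilmaz (22 years) before Osei (27 years).
Kapoor and Ferreira both have date of commission 13 Jun 2011, so the next rule applies.
Kapoor and Ferreira are each on senior status, so the next rule applies.
Among Kapoor and Ferreira, by date of first judicial appointment (earlier first): Kapoor (26 Apr 1999) before Ferreira (13 Jun 2001).
So Ferreira takes precedence.

Ferreira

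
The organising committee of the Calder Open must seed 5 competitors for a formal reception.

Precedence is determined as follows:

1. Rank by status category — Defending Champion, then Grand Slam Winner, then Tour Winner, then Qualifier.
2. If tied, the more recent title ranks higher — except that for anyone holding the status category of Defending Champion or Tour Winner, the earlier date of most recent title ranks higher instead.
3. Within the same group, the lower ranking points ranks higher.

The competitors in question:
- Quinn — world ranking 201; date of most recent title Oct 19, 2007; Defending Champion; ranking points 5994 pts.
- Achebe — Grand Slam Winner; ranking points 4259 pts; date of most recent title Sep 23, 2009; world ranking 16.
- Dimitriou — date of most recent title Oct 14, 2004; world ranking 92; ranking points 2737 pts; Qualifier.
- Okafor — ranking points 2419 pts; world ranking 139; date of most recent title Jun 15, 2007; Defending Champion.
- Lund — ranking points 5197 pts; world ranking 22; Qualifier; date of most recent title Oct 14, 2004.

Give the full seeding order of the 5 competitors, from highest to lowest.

By status category: Okafor and Quinn (Defending Champion); then Achebe (Grand Slam Winner); then Dimitriou and Lund (Qualifier).
Among Okafor and Quinn, by date of most recent title (earlier first) (reversed rule for this group): Okafor (Jun 15, 2007) before Quinn (Oct 19, 2007).
Dimitriou and Lund both have date of most recent title Oct 14, 2004, so the next rule applies.
Among Dimitriou and Lund, by ranking points (lower first): Dimitriou (2737 pts) before Lund (5197 pts).
Full order: Okafor, Quinn, Achebe, Dimitriou, Lund.

Okafor, Quinn, Achebe, Dimitriou, Lund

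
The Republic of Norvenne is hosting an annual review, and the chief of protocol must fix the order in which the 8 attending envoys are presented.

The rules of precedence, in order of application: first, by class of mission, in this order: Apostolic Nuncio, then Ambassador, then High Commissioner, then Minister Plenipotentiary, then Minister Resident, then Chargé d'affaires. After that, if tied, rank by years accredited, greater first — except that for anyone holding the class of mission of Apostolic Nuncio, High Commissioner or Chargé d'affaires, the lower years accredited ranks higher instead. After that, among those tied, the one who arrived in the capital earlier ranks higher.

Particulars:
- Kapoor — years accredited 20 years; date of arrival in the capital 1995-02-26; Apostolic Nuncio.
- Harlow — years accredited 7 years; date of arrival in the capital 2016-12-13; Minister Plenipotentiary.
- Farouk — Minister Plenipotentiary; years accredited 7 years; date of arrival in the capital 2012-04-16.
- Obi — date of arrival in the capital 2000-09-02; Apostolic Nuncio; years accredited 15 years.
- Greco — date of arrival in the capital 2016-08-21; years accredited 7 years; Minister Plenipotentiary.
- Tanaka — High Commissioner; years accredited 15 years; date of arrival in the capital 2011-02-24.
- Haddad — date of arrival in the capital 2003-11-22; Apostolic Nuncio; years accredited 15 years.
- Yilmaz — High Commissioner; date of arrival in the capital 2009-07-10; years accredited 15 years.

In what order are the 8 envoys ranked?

Obi, Haddad, Kapoor, Yilmaz, Tanaka, Farouk, Greco, Harlow

By class of mission: Obi, Haddad and Kapoor (Apostolic Nuncio); then Yilmaz and Tanaka (High Commissioner); then Farouk, Greco and Harlow (Minister Plenipotentiary).
Among Obi, Haddad and Kapoor, by years accredited (lower first) (reversed rule for this group): Obi and Haddad (15 years) before Kapoor (20 years).
Among Obi and Haddad, by date of arrival in the capital (earlier first): Obi (2000-09-02) before Haddad (2003-11-22).
Yilmaz and Tanaka both have years accredited 15 years, so the next rule applies.
Among Yilmaz and Tanaka, by date of arrival in the capital (earlier first): Yilmaz (2009-07-10) before Tanaka (2011-02-24).
Farouk, Greco and Harlow all have years accredited 7 years, so the next rule applies.
Among Farouk, Greco and Harlow, by date of arrival in the capital (earlier first): Farouk (2012-04-16) before Greco (2016-08-21) before Harlow (2016-12-13).
Full order: Obi, Haddad, Kapoor, Yilmaz, Tanaka, Farouk, Greco, Harlow.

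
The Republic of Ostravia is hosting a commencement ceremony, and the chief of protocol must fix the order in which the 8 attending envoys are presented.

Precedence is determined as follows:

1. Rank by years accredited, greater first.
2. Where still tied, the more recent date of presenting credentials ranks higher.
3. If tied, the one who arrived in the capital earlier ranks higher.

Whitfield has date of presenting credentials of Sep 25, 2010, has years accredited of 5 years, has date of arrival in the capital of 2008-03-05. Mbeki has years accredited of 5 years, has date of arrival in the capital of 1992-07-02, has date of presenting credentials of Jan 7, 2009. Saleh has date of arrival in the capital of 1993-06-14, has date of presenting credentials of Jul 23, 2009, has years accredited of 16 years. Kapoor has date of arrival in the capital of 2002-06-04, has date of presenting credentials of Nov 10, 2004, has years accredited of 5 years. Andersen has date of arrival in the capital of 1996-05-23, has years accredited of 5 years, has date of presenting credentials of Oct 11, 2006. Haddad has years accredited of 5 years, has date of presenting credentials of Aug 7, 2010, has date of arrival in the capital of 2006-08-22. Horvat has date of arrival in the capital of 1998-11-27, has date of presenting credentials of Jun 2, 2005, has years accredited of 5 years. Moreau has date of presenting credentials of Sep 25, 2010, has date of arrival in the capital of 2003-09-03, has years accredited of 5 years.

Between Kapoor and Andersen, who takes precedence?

Andersen

By years accredited (higher first): Saleh (16 years); then Moreau, Whitfield, Haddad, Mbeki, Andersen, Horvat and Kapoor (each 5 years).
Among Moreau, Whitfield, Haddad, Mbeki, Andersen, Horvat and Kapoor, by date of presenting credentials (later first): Moreau and Whitfield (Sep 25, 2010) before Haddad (Aug 7, 2010) before Mbeki (Jan 7, 2009) before Andersen (Oct 11, 2006) before Horvat (Jun 2, 2005) before Kapoor (Nov 10, 2004).
Among Moreau and Whitfield, by date of arrival in the capital (earlier first): Moreau (2003-09-03) before Whitfield (2008-03-05).
So Andersen takes precedence.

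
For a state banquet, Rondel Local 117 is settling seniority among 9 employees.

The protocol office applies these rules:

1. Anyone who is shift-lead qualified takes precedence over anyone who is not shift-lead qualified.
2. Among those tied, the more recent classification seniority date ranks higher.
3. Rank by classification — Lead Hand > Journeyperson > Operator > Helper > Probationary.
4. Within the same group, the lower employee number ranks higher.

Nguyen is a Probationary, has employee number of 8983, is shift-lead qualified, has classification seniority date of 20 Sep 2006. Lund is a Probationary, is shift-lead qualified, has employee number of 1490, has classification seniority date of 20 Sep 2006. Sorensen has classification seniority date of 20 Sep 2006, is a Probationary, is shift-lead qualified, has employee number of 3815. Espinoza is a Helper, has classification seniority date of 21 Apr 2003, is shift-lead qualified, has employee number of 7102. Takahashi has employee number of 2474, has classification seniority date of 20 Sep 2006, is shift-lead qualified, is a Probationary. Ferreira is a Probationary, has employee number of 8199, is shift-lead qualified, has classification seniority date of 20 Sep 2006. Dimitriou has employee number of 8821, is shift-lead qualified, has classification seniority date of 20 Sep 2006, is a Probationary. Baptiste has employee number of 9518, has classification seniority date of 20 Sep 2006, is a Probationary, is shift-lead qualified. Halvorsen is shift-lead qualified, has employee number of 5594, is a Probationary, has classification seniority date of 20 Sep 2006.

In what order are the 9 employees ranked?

By the first rule: Lund, Takahashi, Sorensen, Halvorsen, Ferreira, Dimitriou, Nguyen, Baptiste and Espinoza (each shift-lead qualified).
Among Lund, Takahashi, Sorensen, Halvorsen, Ferreira, Dimitriou, Nguyen, Baptiste and Espinoza, by classification seniority date (later first): Lund, Takahashi, Sorensen, Halvorsen, Ferreira, Dimitriou, Nguyen and Baptiste (20 Sep 2006) before Espinoza (21 Apr 2003).
Lund, Takahashi, Sorensen, Halvorsen, Ferreira, Dimitriou, Nguyen and Baptiste are each Probationary, so the next rule applies.
Among Lund, Takahashi, Sorensen, Halvorsen, Ferreira, Dimitriou, Nguyen and Baptiste, by employee number (lower first): Lund (1490) before Takahashi (2474) before Sorensen (3815) before Halvorsen (5594) before Ferreira (8199) before Dimitriou (8821) before Nguyen (8983) before Baptiste (9518).
Full order: Lund, Takahashi, Sorensen, Halvorsen, Ferreira, Dimitriou, Nguyen, Baptiste, Espinoza.

Lund, Takahashi, Sorensen, Halvorsen, Ferreira, Dimitriou, Nguyen, Baptiste, Espinoza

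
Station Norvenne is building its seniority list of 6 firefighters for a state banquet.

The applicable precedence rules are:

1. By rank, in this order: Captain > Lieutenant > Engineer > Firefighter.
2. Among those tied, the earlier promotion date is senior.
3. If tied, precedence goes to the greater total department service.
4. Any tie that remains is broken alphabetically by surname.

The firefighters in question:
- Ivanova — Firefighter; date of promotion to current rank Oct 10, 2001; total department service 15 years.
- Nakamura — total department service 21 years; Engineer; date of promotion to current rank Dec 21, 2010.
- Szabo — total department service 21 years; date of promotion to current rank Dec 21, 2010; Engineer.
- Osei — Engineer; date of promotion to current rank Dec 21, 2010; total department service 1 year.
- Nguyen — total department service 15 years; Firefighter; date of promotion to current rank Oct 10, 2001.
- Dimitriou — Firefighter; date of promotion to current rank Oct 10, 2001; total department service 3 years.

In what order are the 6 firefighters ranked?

By rank: Nakamura, Szabo and Osei (Engineer); then Ivanova, Nguyen and Dimitriou (Firefighter).
Nakamura, Szabo and Osei all have date of promotion to current rank Dec 21, 2010, so the next rule applies.
Among Nakamura, Szabo and Osei, by total department service (higher first): Nakamura and Szabo (21 years) before Osei (1 year).
Among Nakamura and Szabo, alphabetically by surname: Nakamura before Szabo.
Ivanova, Nguyen and Dimitriou all have date of promotion to current rank Oct 10, 2001, so the next rule applies.
Among Ivanova, Nguyen and Dimitriou, by total department service (higher first): Ivanova and Nguyen (15 years) before Dimitriou (3 years).
Among Ivanova and Nguyen, alphabetically by surname: Ivanova before Nguyen.
Full order: Nakamura, Szabo, Osei, Ivanova, Nguyen, Dimitriou.

Nakamura, Szabo, Osei, Ivanova, Nguyen, Dimitriou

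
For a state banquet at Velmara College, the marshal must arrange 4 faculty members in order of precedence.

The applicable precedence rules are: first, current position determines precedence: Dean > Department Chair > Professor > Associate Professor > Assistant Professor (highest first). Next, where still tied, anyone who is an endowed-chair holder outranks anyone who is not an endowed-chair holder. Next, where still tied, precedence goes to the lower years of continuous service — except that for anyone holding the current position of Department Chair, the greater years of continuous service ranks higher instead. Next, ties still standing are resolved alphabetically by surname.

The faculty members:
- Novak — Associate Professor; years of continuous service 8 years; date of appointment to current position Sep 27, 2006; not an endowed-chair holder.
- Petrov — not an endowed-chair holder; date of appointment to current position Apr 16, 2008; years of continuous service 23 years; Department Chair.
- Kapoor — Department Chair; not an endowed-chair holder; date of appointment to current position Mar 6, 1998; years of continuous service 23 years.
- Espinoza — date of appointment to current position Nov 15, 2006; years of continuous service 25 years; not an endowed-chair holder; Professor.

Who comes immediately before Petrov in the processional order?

Kapoor

By current position: Kapoor and Petrov (Department Chair); then Espinoza (Professor); then Novak (Associate Professor).
Kapoor and Petrov are each not an endowed-chair holder, so the next rule applies.
Kapoor and Petrov both have years of continuous service 23 years, so the next rule applies.
Among Kapoor and Petrov, alphabetically by surname: Kapoor before Petrov.
Order: Kapoor, Petrov, Espinoza, Novak.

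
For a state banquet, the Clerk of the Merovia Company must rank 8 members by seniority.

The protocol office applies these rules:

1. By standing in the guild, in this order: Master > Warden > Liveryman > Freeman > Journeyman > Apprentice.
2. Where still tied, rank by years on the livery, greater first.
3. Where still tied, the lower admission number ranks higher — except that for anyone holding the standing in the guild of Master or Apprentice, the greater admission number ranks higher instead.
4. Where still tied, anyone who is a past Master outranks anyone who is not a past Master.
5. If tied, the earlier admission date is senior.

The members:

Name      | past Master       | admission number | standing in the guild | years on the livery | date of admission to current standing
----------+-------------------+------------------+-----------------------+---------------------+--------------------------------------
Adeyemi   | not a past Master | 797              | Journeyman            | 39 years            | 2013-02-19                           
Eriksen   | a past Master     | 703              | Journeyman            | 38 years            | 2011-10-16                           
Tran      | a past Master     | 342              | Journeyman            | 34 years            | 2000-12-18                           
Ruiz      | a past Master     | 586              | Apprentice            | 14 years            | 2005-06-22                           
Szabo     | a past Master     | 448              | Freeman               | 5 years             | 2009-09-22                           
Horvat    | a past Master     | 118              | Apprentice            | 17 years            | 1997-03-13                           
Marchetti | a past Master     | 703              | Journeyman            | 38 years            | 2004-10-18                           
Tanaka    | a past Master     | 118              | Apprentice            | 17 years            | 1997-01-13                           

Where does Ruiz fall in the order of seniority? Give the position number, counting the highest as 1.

By standing in the guild: Szabo (Freeman); then Adeyemi, Marchetti, Eriksen and Tran (Journeyman); then Tanaka, Horvat and Ruiz (Apprentice).
Among Adeyemi, Marchetti, Eriksen and Tran, by years on the livery (higher first): Adeyemi (39 years) before Marchetti and Eriksen (38 years) before Tran (34 years).
Marchetti and Eriksen both have admission number 703, so the next rule applies.
Marchetti and Eriksen are each a past Master, so the next rule applies.
Among Marchetti and Eriksen, by date of admission to current standing (earlier first): Marchetti (2004-10-18) before Eriksen (2011-10-16).
Among Tanaka, Horvat and Ruiz, by years on the livery (higher first): Tanaka and Horvat (17 years) before Ruiz (14 years).
Tanaka and Horvat both have admission number 118, so the next rule applies.
Tanaka and Horvat are each a past Master, so the next rule applies.
Among Tanaka and Horvat, by date of admission to current standing (earlier first): Tanaka (1997-01-13) before Horvat (1997-03-13).
Order: Szabo, Adeyemi, Marchetti, Eriksen, Tran, Tanaka, Horvat, Ruiz. So position 8.

8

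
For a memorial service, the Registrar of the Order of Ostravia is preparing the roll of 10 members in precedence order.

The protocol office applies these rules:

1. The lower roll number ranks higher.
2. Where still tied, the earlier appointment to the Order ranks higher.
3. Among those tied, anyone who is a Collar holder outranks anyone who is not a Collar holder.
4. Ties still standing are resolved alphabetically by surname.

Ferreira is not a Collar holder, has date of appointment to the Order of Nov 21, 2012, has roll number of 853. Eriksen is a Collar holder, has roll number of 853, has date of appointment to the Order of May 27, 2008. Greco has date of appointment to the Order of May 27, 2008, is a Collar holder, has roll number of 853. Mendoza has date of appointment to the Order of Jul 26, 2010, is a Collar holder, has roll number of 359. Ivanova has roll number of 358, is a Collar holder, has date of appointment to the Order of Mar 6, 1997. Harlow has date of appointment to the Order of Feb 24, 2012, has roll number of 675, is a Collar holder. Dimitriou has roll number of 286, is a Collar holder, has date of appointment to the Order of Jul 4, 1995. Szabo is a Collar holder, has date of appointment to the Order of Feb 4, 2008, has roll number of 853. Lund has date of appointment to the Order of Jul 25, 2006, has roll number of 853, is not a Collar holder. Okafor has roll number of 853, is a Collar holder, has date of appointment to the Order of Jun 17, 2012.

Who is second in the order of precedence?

Ivanova

By roll number (lower first): Dimitriou (286); then Ivanova (358); then Mendoza (359); then Harlow (675); then Lund, Szabo, Eriksen, Greco, Okafor and Ferreira (each 853).
Among Lund, Szabo, Eriksen, Greco, Okafor and Ferreira, by date of appointment to the Order (earlier first): Lund (Jul 25, 2006) before Szabo (Feb 4, 2008) before Eriksen and Greco (May 27, 2008) before Okafor (Jun 17, 2012) before Ferreira (Nov 21, 2012).
Eriksen and Greco are each a Collar holder, so the next rule applies.
Among Eriksen and Greco, alphabetically by surname: Eriksen before Greco.
Order: Dimitriou, Ivanova, Mendoza, Harlow, Lund, Szabo, Eriksen, Greco, Okafor, Ferreira.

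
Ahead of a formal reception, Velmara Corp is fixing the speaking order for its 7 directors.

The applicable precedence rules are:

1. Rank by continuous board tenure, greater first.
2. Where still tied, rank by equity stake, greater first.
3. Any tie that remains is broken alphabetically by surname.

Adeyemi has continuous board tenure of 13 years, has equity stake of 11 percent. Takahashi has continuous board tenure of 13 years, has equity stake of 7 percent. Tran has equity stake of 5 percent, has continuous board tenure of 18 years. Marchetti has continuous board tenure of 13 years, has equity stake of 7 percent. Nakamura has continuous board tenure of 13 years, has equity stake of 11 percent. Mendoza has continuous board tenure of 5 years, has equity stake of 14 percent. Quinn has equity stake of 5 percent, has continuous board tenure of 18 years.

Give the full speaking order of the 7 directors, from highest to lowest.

Quinn, Tran, Adeyemi, Nakamura, Marchetti, Takahashi, Mendoza

By continuous board tenure (higher first): Quinn and Tran (both 18 years); then Adeyemi, Nakamura, Marchetti and Takahashi (each 13 years); then Mendoza (5 years).
Quinn and Tran both have equity stake 5 percent, so the next rule applies.
Among Quinn and Tran, alphabetically by surname: Quinn before Tran.
Among Adeyemi, Nakamura, Marchetti and Takahashi, by equity stake (higher first): Adeyemi and Nakamura (11 percent) before Marchetti and Takahashi (7 percent).
Among Adeyemi and Nakamura, alphabetically by surname: Adeyemi before Nakamura.
Among Marchetti and Takahashi, alphabetically by surname: Marchetti before Takahashi.
Full order: Quinn, Tran, Adeyemi, Nakamura, Marchetti, Takahashi, Mendoza.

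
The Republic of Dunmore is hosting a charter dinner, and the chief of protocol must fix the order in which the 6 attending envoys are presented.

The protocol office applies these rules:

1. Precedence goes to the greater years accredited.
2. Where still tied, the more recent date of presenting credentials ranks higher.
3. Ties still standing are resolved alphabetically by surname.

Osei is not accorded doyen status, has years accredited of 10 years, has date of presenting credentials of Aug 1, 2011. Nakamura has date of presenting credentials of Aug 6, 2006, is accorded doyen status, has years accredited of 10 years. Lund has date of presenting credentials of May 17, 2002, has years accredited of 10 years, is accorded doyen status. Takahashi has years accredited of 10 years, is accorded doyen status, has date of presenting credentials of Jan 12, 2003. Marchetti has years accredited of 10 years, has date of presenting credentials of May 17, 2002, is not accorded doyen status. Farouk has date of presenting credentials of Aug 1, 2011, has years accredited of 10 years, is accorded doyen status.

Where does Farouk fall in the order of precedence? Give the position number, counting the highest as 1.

By years accredited (higher first): Farouk, Osei, Nakamura, Takahashi, Lund and Marchetti (each 10 years).
Among Farouk, Osei, Nakamura, Takahashi, Lund and Marchetti, by date of presenting credentials (later first): Farouk and Osei (Aug 1, 2011) before Nakamura (Aug 6, 2006) before Takahashi (Jan 12, 2003) before Lund and Marchetti (May 17, 2002).
Among Farouk and Osei, alphabetically by surname: Farouk before Osei.
Among Lund and Marchetti, alphabetically by surname: Lund before Marchetti.
Order: Farouk, Osei, Nakamura, Takahashi, Lund, Marchetti. So position 1.

1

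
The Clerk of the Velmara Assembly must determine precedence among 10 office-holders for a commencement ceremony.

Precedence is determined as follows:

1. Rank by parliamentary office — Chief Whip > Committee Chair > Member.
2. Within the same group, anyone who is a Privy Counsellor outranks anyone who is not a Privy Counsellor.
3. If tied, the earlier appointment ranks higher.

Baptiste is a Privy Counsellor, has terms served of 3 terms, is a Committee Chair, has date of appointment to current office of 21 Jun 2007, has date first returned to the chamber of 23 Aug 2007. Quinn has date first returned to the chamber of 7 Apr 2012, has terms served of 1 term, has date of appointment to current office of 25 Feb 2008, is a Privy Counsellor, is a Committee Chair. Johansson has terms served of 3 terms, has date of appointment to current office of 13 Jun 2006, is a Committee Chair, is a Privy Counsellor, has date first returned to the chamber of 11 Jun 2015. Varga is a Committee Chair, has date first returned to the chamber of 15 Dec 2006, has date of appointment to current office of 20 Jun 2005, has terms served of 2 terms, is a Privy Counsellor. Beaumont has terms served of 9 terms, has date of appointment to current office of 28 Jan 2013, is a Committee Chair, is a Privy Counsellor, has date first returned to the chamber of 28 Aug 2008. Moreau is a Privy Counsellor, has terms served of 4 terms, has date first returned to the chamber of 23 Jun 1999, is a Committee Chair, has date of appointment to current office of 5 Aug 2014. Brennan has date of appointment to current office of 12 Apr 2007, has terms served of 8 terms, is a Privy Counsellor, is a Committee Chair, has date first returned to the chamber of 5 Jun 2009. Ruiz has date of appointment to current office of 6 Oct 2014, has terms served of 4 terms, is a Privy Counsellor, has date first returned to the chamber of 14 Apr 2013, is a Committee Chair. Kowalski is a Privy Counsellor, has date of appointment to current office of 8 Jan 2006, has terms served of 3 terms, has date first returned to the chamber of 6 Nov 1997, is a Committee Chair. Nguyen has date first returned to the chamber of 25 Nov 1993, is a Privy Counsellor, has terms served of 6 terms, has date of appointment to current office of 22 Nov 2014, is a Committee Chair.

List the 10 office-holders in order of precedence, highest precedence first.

By parliamentary office: Varga, Kowalski, Johansson, Brennan, Baptiste, Quinn, Beaumont, Moreau, Ruiz and Nguyen (Committee Chair).
Varga, Kowalski, Johansson, Brennan, Baptiste, Quinn, Beaumont, Moreau, Ruiz and Nguyen are each a Privy Counsellor, so the next rule applies.
Among Varga, Kowalski, Johansson, Brennan, Baptiste, Quinn, Beaumont, Moreau, Ruiz and Nguyen, by date of appointment to current office (earlier first): Varga (20 Jun 2005) before Kowalski (8 Jan 2006) before Johansson (13 Jun 2006) before Brennan (12 Apr 2007) before Baptiste (21 Jun 2007) before Quinn (25 Feb 2008) before Beaumont (28 Jan 2013) before Moreau (5 Aug 2014) before Ruiz (6 Oct 2014) before Nguyen (22 Nov 2014).
Full order: Varga, Kowalski, Johansson, Brennan, Baptiste, Quinn, Beaumont, Moreau, Ruiz, Nguyen.

Varga, Kowalski, Johansson, Brennan, Baptiste, Quinn, Beaumont, Moreau, Ruiz, Nguyen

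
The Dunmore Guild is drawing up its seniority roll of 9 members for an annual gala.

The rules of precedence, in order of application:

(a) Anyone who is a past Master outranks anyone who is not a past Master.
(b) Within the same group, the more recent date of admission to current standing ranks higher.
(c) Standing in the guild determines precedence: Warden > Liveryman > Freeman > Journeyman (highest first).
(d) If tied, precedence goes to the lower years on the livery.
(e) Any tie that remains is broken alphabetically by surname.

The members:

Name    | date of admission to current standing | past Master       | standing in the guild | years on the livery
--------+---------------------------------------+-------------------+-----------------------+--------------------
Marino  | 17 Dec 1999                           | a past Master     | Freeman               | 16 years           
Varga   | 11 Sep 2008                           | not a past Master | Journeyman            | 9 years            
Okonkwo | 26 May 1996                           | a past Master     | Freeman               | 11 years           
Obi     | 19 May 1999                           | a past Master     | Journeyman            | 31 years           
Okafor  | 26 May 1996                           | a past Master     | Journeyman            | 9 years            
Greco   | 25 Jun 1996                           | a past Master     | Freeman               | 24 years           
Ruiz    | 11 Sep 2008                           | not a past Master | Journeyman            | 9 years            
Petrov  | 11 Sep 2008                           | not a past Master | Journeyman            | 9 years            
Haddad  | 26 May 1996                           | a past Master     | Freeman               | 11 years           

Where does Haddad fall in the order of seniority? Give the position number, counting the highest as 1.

By the first rule: Marino, Obi, Greco, Haddad, Okonkwo and Okafor (each a past Master); then Petrov, Ruiz and Varga (each not a past Master).
Among Marino, Obi, Greco, Haddad, Okonkwo and Okafor, by date of admission to current standing (later first): Marino (17 Dec 1999) before Obi (19 May 1999) before Greco (25 Jun 1996) before Haddad, Okonkwo and Okafor (26 May 1996).
Among Haddad, Okonkwo and Okafor, by standing in the guild: Haddad and Okonkwo (Freeman) before Okafor (Journeyman).
Haddad and Okonkwo both have years on the livery 11 years, so the next rule applies.
Among Haddad and Okonkwo, alphabetically by surname: Haddad before Okonkwo.
Petrov, Ruiz and Varga all have date of admission to current standing 11 Sep 2008, so the next rule applies.
Petrov, Ruiz and Varga are each Journeyman, so the next rule applies.
Petrov, Ruiz and Varga all have years on the livery 9 years, so the next rule applies.
Among Petrov, Ruiz and Varga, alphabetically by surname: Petrov before Ruiz before Varga.
Order: Marino, Obi, Greco, Haddad, Okonkwo, Okafor, Petrov, Ruiz, Varga. So position 4.

4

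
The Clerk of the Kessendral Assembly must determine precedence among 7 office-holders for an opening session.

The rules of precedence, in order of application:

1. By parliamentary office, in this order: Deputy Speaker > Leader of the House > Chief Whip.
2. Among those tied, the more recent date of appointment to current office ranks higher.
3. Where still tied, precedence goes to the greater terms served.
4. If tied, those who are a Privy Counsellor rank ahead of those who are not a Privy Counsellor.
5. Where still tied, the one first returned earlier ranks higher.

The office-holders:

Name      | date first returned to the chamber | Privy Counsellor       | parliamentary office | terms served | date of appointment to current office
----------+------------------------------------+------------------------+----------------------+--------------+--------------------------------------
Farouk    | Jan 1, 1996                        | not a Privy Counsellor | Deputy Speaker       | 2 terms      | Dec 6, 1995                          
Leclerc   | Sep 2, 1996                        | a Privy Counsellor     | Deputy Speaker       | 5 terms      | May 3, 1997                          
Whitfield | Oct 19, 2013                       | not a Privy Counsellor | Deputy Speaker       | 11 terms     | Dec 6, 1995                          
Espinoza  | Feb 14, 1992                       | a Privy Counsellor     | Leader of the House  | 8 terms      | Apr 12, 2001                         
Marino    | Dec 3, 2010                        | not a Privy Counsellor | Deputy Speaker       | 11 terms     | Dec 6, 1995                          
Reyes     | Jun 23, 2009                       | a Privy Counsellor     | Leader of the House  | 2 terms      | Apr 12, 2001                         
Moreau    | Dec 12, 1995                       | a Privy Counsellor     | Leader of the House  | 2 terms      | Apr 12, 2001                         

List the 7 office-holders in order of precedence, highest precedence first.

Leclerc, Marino, Whitfield, Farouk, Espinoza, Moreau, Reyes

By parliamentary office: Leclerc, Marino, Whitfield and Farouk (Deputy Speaker); then Espinoza, Moreau and Reyes (Leader of the House).
Among Leclerc, Marino, Whitfield and Farouk, by date of appointment to current office (later first): Leclerc (May 3, 1997) before Marino, Whitfield and Farouk (Dec 6, 1995).
Among Marino, Whitfield and Farouk, by terms served (higher first): Marino and Whitfield (11 terms) before Farouk (2 terms).
Marino and Whitfield are each not a Privy Counsellor, so the next rule applies.
Among Marino and Whitfield, by date first returned to the chamber (earlier first): Marino (Dec 3, 2010) before Whitfield (Oct 19, 2013).
Espinoza, Moreau and Reyes all have date of appointment to current office Apr 12, 2001, so the next rule applies.
Among Espinoza, Moreau and Reyes, by terms served (higher first): Espinoza (8 terms) before Moreau and Reyes (2 terms).
Moreau and Reyes are each a Privy Counsellor, so the next rule applies.
Among Moreau and Reyes, by date first returned to the chamber (earlier first): Moreau (Dec 12, 1995) before Reyes (Jun 23, 2009).
Full order: Leclerc, Marino, Whitfield, Farouk, Espinoza, Moreau, Reyes.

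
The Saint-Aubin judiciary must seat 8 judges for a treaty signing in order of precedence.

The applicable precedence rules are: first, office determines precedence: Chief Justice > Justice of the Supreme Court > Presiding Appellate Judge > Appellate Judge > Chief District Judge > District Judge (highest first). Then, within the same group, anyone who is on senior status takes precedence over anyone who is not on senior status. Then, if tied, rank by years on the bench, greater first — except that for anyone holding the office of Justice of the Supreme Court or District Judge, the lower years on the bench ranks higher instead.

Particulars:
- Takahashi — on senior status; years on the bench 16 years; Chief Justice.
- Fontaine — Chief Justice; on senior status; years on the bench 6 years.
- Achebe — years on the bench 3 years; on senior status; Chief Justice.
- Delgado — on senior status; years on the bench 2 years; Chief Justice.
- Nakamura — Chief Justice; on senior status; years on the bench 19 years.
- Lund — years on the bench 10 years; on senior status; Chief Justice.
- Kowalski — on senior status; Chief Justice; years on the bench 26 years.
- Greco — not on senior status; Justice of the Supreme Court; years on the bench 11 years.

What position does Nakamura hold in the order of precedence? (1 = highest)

By office: Kowalski, Nakamura, Takahashi, Lund, Fontaine, Achebe and Delgado (Chief Justice); then Greco (Justice of the Supreme Court).
Kowalski, Nakamura, Takahashi, Lund, Fontaine, Achebe and Delgado are each on senior status, so the next rule applies.
Among Kowalski, Nakamura, Takahashi, Lund, Fontaine, Achebe and Delgado, by years on the bench (higher first): Kowalski (26 years) before Nakamura (19 years) before Takahashi (16 years) before Lund (10 years) before Fontaine (6 years) before Achebe (3 years) before Delgado (2 years).
Order: Kowalski, Nakamura, Takahashi, Lund, Fontaine, Achebe, Delgado, Greco. So position 2.

2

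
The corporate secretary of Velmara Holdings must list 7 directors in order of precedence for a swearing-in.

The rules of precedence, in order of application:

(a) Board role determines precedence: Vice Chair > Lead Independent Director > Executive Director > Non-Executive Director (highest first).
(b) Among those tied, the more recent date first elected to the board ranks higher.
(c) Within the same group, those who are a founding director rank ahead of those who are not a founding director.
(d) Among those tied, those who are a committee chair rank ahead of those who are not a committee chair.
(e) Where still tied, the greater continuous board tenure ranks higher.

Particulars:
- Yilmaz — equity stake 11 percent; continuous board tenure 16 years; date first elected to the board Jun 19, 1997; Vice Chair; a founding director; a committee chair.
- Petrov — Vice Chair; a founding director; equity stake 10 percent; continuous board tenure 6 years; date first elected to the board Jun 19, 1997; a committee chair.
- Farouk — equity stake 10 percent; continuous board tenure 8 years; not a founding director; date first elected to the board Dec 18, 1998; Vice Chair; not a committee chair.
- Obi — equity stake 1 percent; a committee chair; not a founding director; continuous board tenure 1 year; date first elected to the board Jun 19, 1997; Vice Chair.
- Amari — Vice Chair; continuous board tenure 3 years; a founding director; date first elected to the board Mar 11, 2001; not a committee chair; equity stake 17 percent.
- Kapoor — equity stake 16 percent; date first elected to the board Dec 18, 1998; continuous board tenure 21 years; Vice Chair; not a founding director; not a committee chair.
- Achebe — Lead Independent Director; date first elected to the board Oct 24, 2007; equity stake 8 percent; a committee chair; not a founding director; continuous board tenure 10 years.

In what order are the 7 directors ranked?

Amari, Kapoor, Farouk, Yilmaz, Petrov, Obi, Achebe

By board role: Amari, Kapoor, Farouk, Yilmaz, Petrov and Obi (Vice Chair); then Achebe (Lead Independent Director).
Among Amari, Kapoor, Farouk, Yilmaz, Petrov and Obi, by date first elected to the board (later first): Amari (Mar 11, 2001) before Kapoor and Farouk (Dec 18, 1998) before Yilmaz, Petrov and Obi (Jun 19, 1997).
Kapoor and Farouk are each not a founding director, so the next rule applies.
Kapoor and Farouk are each not a committee chair, so the next rule applies.
Among Kapoor and Farouk, by continuous board tenure (higher first): Kapoor (21 years) before Farouk (8 years).
Among Yilmaz, Petrov and Obi, a founding director before not a founding director: Yilmaz and Petrov (a founding director) before Obi (not a founding director).
Yilmaz and Petrov are each a committee chair, so the next rule applies.
Among Yilmaz and Petrov, by continuous board tenure (higher first): Yilmaz (16 years) before Petrov (6 years).
Full order: Amari, Kapoor, Farouk, Yilmaz, Petrov, Obi, Achebe.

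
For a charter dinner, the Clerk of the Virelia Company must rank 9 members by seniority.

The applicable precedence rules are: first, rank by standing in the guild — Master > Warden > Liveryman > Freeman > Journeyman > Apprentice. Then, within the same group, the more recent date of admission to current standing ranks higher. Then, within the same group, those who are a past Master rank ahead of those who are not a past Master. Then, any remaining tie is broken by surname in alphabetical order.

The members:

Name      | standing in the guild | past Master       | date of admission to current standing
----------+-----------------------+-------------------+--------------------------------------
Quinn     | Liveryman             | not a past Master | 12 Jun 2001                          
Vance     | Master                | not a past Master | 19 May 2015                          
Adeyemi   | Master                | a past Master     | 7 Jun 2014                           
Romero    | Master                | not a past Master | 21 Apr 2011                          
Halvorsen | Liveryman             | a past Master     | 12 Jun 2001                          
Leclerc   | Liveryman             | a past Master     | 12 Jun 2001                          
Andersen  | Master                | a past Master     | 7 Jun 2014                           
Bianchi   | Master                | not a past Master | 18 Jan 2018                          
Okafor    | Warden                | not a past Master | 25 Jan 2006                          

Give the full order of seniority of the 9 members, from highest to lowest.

Bianchi, Vance, Adeyemi, Andersen, Romero, Okafor, Halvorsen, Leclerc, Quinn

By standing in the guild: Bianchi, Vance, Adeyemi, Andersen and Romero (Master); then Okafor (Warden); then Halvorsen, Leclerc and Quinn (Liveryman).
Among Bianchi, Vance, Adeyemi, Andersen and Romero, by date of admission to current standing (later first): Bianchi (18 Jan 2018) before Vance (19 May 2015) before Adeyemi and Andersen (7 Jun 2014) before Romero (21 Apr 2011).
Adeyemi and Andersen are each a past Master, so the next rule applies.
Among Adeyemi and Andersen, alphabetically by surname: Adeyemi before Andersen.
Halvorsen, Leclerc and Quinn all have date of admission to current standing 12 Jun 2001, so the next rule applies.
Among Halvorsen, Leclerc and Quinn, a past Master before not a past Master: Halvorsen and Leclerc (a past Master) before Quinn (not a past Master).
Among Halvorsen and Leclerc, alphabetically by surname: Halvorsen before Leclerc.
Full order: Bianchi, Vance, Adeyemi, Andersen, Romero, Okafor, Halvorsen, Leclerc, Quinn.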